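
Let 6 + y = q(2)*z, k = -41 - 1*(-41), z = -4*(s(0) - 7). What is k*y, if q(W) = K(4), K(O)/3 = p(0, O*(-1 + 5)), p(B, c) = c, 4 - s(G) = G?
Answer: 0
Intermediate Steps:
s(G) = 4 - G
K(O) = 12*O (K(O) = 3*(O*(-1 + 5)) = 3*(O*4) = 3*(4*O) = 12*O)
q(W) = 48 (q(W) = 12*4 = 48)
z = 12 (z = -4*((4 - 1*0) - 7) = -4*((4 + 0) - 7) = -4*(4 - 7) = -4*(-3) = 12)
k = 0 (k = -41 + 41 = 0)
y = 570 (y = -6 + 48*12 = -6 + 576 = 570)
k*y = 0*570 = 0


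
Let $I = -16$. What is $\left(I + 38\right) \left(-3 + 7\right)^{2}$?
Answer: $352$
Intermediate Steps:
$\left(I + 38\right) \left(-3 + 7\right)^{2} = \left(-16 + 38\right) \left(-3 + 7\right)^{2} = 22 \cdot 4^{2} = 22 \cdot 16 = 352$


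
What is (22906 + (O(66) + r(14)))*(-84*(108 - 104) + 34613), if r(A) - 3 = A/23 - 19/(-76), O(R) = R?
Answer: 72454002783/92 ≈ 7.8754e+8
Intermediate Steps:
r(A) = 13/4 + A/23 (r(A) = 3 + (A/23 - 19/(-76)) = 3 + (A*(1/23) - 19*(-1/76)) = 3 + (A/23 + 1/4) = 3 + (1/4 + A/23) = 13/4 + A/23)
(22906 + (O(66) + r(14)))*(-84*(108 - 104) + 34613) = (22906 + (66 + (13/4 + (1/23)*14)))*(-84*(108 - 104) + 34613) = (22906 + (66 + (13/4 + 14/23)))*(-84*4 + 34613) = (22906 + (66 + 355/92))*(-336 + 34613) = (22906 + 6427/92)*34277 = (2113779/92)*34277 = 72454002783/92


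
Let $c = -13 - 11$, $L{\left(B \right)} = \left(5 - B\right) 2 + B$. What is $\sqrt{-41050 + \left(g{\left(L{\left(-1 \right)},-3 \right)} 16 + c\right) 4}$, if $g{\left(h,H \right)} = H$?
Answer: $i \sqrt{41338} \approx 203.32 i$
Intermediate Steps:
$L{\left(B \right)} = 10 - B$ ($L{\left(B \right)} = \left(10 - 2 B\right) + B = 10 - B$)
$c = -24$
$\sqrt{-41050 + \left(g{\left(L{\left(-1 \right)},-3 \right)} 16 + c\right) 4} = \sqrt{-41050 + \left(\left(-3\right) 16 - 24\right) 4} = \sqrt{-41050 + \left(-48 - 24\right) 4} = \sqrt{-41050 - 288} = \sqrt{-41338} = i \sqrt{41338}$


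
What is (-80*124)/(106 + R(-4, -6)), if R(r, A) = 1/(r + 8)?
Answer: -7936/85 ≈ -93.365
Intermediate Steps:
R(r, A) = 1/(8 + r)
(-80*124)/(106 + R(-4, -6)) = (-80*124)/(106 + 1/(8 - 4)) = -9920/(106 + 1/4) = -9920/425/4 = -9920*4/425 = -7936/85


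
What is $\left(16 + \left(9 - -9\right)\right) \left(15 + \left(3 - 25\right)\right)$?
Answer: $-238$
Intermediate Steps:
$\left(16 + \left(9 - -9\right)\right) \left(15 + \left(3 - 25\right)\right) = \left(16 + \left(9 + 9\right)\right) \left(15 - 22\right) = \left(16 + 18\right) \left(-7\right) = 34 \left(-7\right) = -238$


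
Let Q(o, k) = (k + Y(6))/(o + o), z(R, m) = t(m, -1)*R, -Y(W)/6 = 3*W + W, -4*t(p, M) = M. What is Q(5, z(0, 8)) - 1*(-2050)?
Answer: 10178/5 ≈ 2035.6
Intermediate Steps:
t(p, M) = -M/4
Y(W) = -24*W (Y(W) = -6*(3*W + W) = -24*W)
z(R, m) = R/4 (z(R, m) = (-¼*(-1))*R = R/4)
Q(o, k) = (-144 + k)/(2*o) (Q(o, k) = (k - 24*6)/(o + o) = (k - 144)/((2*o)) = (-144 + k)*(1/(2*o)) = (-144 + k)/(2*o))
Q(5, z(0, 8)) - 1*(-2050) = (½)*(-144 + (¼)*0)/5 - 1*(-2050) = (½)*(⅕)*(-144 + 0) + 2050 = (½)*(⅕)*(-144) + 2050 = -72/5 + 2050 = 10178/5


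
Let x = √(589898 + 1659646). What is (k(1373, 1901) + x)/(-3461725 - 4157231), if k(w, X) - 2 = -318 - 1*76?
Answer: 98/1904739 - √562386/3809478 ≈ -0.00014541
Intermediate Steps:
k(w, X) = -392 (k(w, X) = 2 + (-318 - 1*76) = 2 + (-318 - 76) = 2 - 394 = -392)
x = 2*√562386 (x = √2249544 = 2*√562386 ≈ 1499.8)
(k(1373, 1901) + x)/(-3461725 - 4157231) = (-392 + 2*√562386)/(-3461725 - 4157231) = (-392 + 2*√562386)/(-7618956) = (-392 + 2*√562386)*(-1/7618956) = 98/1904739 - √562386/3809478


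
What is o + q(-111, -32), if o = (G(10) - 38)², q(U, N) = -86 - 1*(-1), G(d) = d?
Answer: 699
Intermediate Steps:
q(U, N) = -85 (q(U, N) = -86 + 1 = -85)
o = 784 (o = (10 - 38)² = (-28)² = 784)
o + q(-111, -32) = 784 - 85 = 699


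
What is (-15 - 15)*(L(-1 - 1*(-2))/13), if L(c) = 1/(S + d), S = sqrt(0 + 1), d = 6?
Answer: -30/91 ≈ -0.32967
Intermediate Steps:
S = 1 (S = sqrt(1) = 1)
L(c) = 1/7 (L(c) = 1/(1 + 6) = 1/7)
(-15 - 15)*(L(-1 - 1*(-2))/13) = (-15 - 15)*((1/7)/13) = -30/(7*13) = -30*1/91 = -30/91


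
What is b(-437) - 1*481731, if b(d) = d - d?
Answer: -481731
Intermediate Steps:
b(d) = 0
b(-437) - 1*481731 = 0 - 1*481731 = 0 - 481731 = -481731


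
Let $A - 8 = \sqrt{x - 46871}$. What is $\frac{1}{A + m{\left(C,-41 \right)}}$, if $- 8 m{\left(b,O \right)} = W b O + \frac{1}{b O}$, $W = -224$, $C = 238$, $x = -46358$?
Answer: $- \frac{1664975051558672}{454898391801741997313} - \frac{6093988096 i \sqrt{93229}}{454898391801741997313} \approx -3.6601 \cdot 10^{-6} - 4.0904 \cdot 10^{-9} i$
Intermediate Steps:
$m{\left(b,O \right)} = 28 O b - \frac{1}{8 O b}$ ($m{\left(b,O \right)} = - \frac{- 224 b O + \frac{1}{b O}}{8} = - \frac{- 224 O b + \frac{1}{O b}}{8} = - \frac{\frac{1}{O b} - 224 O b}{8} = 28 O b - \frac{1}{8 O b}$)
$A = 8 + i \sqrt{93229}$ ($A = 8 + \sqrt{-46358 - 46871} = 8 + \sqrt{-93229} = 8 + i \sqrt{93229} \approx 8.0 + 305.33 i$)
$\frac{1}{A + m{\left(C,-41 \right)}} = \frac{1}{\left(8 + i \sqrt{93229}\right) + \left(28 \left(-41\right) 238 - \frac{1}{8 \left(-41\right) 238}\right)} = \frac{1}{\left(8 + i \sqrt{93229}\right) - \left(273224 - \frac{1}{78064}\right)} = \frac{1}{\left(8 + i \sqrt{93229}\right) + \left(-273224 + \frac{1}{78064}\right)} = \frac{1}{\left(8 + i \sqrt{93229}\right) - \frac{21328958335}{78064}} = \frac{1}{- \frac{21328333823}{78064} + i \sqrt{93229}}$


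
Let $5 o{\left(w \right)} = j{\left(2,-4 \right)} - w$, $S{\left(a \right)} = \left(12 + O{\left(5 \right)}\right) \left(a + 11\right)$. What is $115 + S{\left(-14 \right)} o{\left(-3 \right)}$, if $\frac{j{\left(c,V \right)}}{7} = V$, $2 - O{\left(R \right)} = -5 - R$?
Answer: $475$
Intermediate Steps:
$O{\left(R \right)} = 7 + R$ ($O{\left(R \right)} = 2 - \left(-5 - R\right) = 2 + \left(5 + R\right) = 7 + R$)
$j{\left(c,V \right)} = 7 V$
$S{\left(a \right)} = 264 + 24 a$ ($S{\left(a \right)} = \left(12 + \left(7 + 5\right)\right) \left(a + 11\right) = \left(12 + 12\right) \left(11 + a\right) = 24 \left(11 + a\right) = 264 + 24 a$)
$o{\left(w \right)} = - \frac{28}{5} - \frac{w}{5}$ ($o{\left(w \right)} = \frac{7 \left(-4\right) - w}{5} = \frac{-28 - w}{5} = - \frac{28}{5} - \frac{w}{5}$)
$115 + S{\left(-14 \right)} o{\left(-3 \right)} = 115 + \left(264 + 24 \left(-14\right)\right) \left(- \frac{28}{5} - - \frac{3}{5}\right) = 115 + \left(264 - 336\right) \left(- \frac{28}{5} + \frac{3}{5}\right) = 115 - -360 = 115 + 360 = 475$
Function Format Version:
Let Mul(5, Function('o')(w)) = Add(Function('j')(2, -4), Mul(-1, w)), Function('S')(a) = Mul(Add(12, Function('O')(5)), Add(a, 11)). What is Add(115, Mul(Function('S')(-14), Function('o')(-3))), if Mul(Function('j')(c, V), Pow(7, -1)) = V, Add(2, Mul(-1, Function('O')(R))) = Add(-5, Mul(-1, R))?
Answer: 475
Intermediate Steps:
Function('O')(R) = Add(7, R) (Function('O')(R) = Add(2, Mul(-1, Add(-5, Mul(-1, R)))) = Add(2, Add(5, R)) = Add(7, R))
Function('j')(c, V) = Mul(7, V)
Function('S')(a) = Add(264, Mul(24, a)) (Function('S')(a) = Mul(Add(12, Add(7, 5)), Add(a, 11)) = Mul(Add(12, 12), Add(11, a)) = Mul(24, Add(11, a)) = Add(264, Mul(24, a)))
Function('o')(w) = Add(Rational(-28, 5), Mul(Rational(-1, 5), w)) (Function('o')(w) = Mul(Rational(1, 5), Add(Mul(7, -4), Mul(-1, w))) = Mul(Rational(1, 5), Add(-28, Mul(-1, w))) = Add(Rational(-28, 5), Mul(Rational(-1, 5), w)))
Add(115, Mul(Function('S')(-14), Function('o')(-3))) = Add(115, Mul(Add(264, Mul(24, -14)), Add(Rational(-28, 5), Mul(Rational(-1, 5), -3)))) = Add(115, Mul(Add(264, -336), Add(Rational(-28, 5), Rational(3, 5)))) = Add(115, Mul(-72, -5)) = Add(115, 360) = 475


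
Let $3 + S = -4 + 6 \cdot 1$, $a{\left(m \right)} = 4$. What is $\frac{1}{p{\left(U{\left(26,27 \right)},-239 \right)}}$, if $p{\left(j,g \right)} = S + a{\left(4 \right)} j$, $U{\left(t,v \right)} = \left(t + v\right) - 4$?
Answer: $\frac{1}{195} \approx 0.0051282$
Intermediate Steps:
$U{\left(t,v \right)} = -4 + t + v$
$S = -1$ ($S = -3 + \left(-4 + 6 \cdot 1\right) = -3 + \left(-4 + 6\right) = -3 + 2 = -1$)
$p{\left(j,g \right)} = -1 + 4 j$
$\frac{1}{p{\left(U{\left(26,27 \right)},-239 \right)}} = \frac{1}{-1 + 4 \left(-4 + 26 + 27\right)} = \frac{1}{-1 + 4 \cdot 49} = \frac{1}{-1 + 196} = \frac{1}{195}$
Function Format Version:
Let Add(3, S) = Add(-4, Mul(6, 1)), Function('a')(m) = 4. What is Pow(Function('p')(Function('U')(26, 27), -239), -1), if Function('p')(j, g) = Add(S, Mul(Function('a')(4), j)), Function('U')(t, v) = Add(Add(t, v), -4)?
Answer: Rational(1, 195) ≈ 0.0051282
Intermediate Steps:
Function('U')(t, v) = Add(-4, t, v)
S = -1 (S = Add(-3, Add(-4, Mul(6, 1))) = Add(-3, Add(-4, 6)) = Add(-3, 2) = -1)
Function('p')(j, g) = Add(-1, Mul(4, j))
Pow(Function('p')(Function('U')(26, 27), -239), -1) = Pow(Add(-1, Mul(4, Add(-4, 26, 27))), -1) = Pow(Add(-1, Mul(4, 49)), -1) = Pow(Add(-1, 196), -1) = Pow(195, -1) = Rational(1, 195)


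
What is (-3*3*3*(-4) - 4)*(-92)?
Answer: -9568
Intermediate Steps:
(-3*3*3*(-4) - 4)*(-92) = (-27*(-4) - 4)*(-92) = (-3*(-36) - 4)*(-92) = (108 - 4)*(-92) = 104*(-92) = -9568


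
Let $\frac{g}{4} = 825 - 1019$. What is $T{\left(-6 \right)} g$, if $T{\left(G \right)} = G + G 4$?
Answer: $23280$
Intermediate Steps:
$g = -776$ ($g = 4 \left(825 - 1019\right) = 4 \left(-194\right) = -776$)
$T{\left(G \right)} = 5 G$ ($T{\left(G \right)} = G + 4 G = 5 G$)
$T{\left(-6 \right)} g = 5 \left(-6\right) \left(-776\right) = \left(-30\right) \left(-776\right) = 23280$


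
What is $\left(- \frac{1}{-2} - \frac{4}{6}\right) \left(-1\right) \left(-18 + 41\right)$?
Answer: $\frac{23}{6} \approx 3.8333$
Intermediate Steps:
$\left(- \frac{1}{-2} - \frac{4}{6}\right) \left(-1\right) \left(-18 + 41\right) = \left(\left(-1\right) \left(- \frac{1}{2}\right) - \frac{2}{3}\right) \left(-1\right) 23 = \left(\frac{1}{2} - \frac{2}{3}\right) \left(-1\right) 23 = \left(- \frac{1}{6}\right) \left(-1\right) 23 = \frac{1}{6} \cdot 23 = \frac{23}{6}$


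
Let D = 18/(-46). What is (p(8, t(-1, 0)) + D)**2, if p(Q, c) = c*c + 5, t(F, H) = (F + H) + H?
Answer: 16641/529 ≈ 31.457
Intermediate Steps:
t(F, H) = F + 2*H
p(Q, c) = 5 + c**2 (p(Q, c) = c**2 + 5 = 5 + c**2)
D = -9/23 (D = 18*(-1/46) = -9/23 ≈ -0.39130)
(p(8, t(-1, 0)) + D)**2 = ((5 + (-1 + 2*0)**2) - 9/23)**2 = ((5 + (-1 + 0)**2) - 9/23)**2 = ((5 + (-1)**2) - 9/23)**2 = ((5 + 1) - 9/23)**2 = (6 - 9/23)**2 = (129/23)**2 = 16641/529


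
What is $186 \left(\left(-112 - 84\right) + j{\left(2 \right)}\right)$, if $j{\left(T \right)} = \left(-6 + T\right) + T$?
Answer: $-36828$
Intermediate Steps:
$j{\left(T \right)} = -6 + 2 T$
$186 \left(\left(-112 - 84\right) + j{\left(2 \right)}\right) = 186 \left(\left(-112 - 84\right) + \left(-6 + 2 \cdot 2\right)\right) = 186 \left(-196 + \left(-6 + 4\right)\right) = 186 \left(-196 - 2\right) = 186 \left(-198\right) = -36828$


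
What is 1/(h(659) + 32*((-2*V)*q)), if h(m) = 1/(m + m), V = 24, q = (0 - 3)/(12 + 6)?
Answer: 1318/337409 ≈ 0.0039062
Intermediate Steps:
q = -⅙ (q = -3/18 = -3*1/18 = -⅙ ≈ -0.16667)
h(m) = 1/(2*m)
1/(h(659) + 32*((-2*V)*q)) = 1/((½)/659 + 32*(-2*24*(-⅙))) = 1/((½)*(1/659) + 32*(-48*(-⅙))) = 1/(1/1318 + 32*8) = 1/(1/1318 + 256) = 1/(337409/1318) = 1318/337409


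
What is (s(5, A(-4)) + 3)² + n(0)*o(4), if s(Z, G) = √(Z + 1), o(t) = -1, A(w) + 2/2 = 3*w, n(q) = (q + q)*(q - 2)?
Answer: (3 + √6)² ≈ 29.697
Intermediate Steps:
n(q) = 2*q*(-2 + q) (n(q) = (2*q)*(-2 + q) = 2*q*(-2 + q))
A(w) = -1 + 3*w
s(Z, G) = √(1 + Z)
(s(5, A(-4)) + 3)² + n(0)*o(4) = (√(1 + 5) + 3)² + (2*0*(-2 + 0))*(-1) = (√6 + 3)² + (2*0*(-2))*(-1) = (3 + √6)² + 0*(-1) = (3 + √6)² + 0 = (3 + √6)²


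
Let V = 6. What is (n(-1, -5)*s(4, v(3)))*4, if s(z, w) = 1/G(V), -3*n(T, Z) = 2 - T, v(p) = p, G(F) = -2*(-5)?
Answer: -2/5 ≈ -0.40000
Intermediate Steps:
G(F) = 10
n(T, Z) = -2/3 + T/3 (n(T, Z) = -(2 - T)/3 = -2/3 + T/3)
s(z, w) = 1/10
(n(-1, -5)*s(4, v(3)))*4 = ((-2/3 + (1/3)*(-1))*(1/10))*4 = ((-2/3 - 1/3)*(1/10))*4 = -1*1/10*4 = -1/10*4 = -2/5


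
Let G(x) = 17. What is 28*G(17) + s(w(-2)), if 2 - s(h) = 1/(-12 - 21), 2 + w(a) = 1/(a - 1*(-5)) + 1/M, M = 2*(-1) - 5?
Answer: 15775/33 ≈ 478.03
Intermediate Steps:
M = -7 (M = -2 - 5 = -7)
w(a) = -15/7 + 1/(5 + a) (w(a) = -2 + (1/(a - 1*(-5)) + 1/(-7)) = -2 + (1/(a + 5) + 1*(-⅐)) = -2 + (1/(5 + a) - ⅐) = -2 + (-⅐ + 1/(5 + a)) = -15/7 + 1/(5 + a))
s(h) = 67/33 (s(h) = 2 - 1/(-12 - 21) = 2 - 1/(-33) = 2 - 1*(-1/33) = 2 + 1/33 = 67/33)
28*G(17) + s(w(-2)) = 28*17 + 67/33 = 476 + 67/33 = 15775/33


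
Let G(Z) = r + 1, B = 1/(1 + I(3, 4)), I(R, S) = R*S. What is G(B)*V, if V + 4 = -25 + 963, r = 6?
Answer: 6538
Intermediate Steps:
B = 1/13 (B = 1/(1 + 3*4) = 1/(1 + 12) = 1/13 ≈ 0.076923)
V = 934 (V = -4 + (-25 + 963) = -4 + 938 = 934)
G(Z) = 7 (G(Z) = 6 + 1 = 7)
G(B)*V = 7*934 = 6538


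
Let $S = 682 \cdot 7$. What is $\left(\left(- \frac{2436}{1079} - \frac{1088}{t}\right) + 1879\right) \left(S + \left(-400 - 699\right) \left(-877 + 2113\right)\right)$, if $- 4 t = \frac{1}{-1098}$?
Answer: $\frac{6976365201772610}{1079} \approx 6.4656 \cdot 10^{12}$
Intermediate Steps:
$t = \frac{1}{4392}$ ($t = - \frac{1}{4 \left(-1098\right)} = \left(- \frac{1}{4}\right) \left(- \frac{1}{1098}\right) = \frac{1}{4392} \approx 0.00022769$)
$S = 4774$
$\left(\left(- \frac{2436}{1079} - \frac{1088}{t}\right) + 1879\right) \left(S + \left(-400 - 699\right) \left(-877 + 2113\right)\right) = \left(\left(- \frac{2436}{1079} - 1088 \frac{1}{\frac{1}{4392}}\right) + 1879\right) \left(4774 + \left(-400 - 699\right) \left(-877 + 2113\right)\right) = \left(\left(\left(-2436\right) \frac{1}{1079} - 4778496\right) + 1879\right) \left(4774 - 1358364\right) = \left(\left(- \frac{2436}{1079} - 4778496\right) + 1879\right) \left(4774 - 1358364\right) = \left(- \frac{5155999620}{1079} + 1879\right) \left(-1353590\right) = \left(- \frac{5153972179}{1079}\right) \left(-1353590\right) = \frac{6976365201772610}{1079}$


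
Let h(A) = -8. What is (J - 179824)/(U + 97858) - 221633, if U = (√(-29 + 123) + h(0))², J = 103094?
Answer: -33269697144019/150111128 - 38365*√94/300222256 ≈ -2.2163e+5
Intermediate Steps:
U = (-8 + √94)² (U = (√(-29 + 123) - 8)² = (√94 - 8)² = (-8 + √94)² ≈ 2.8742)
(J - 179824)/(U + 97858) - 221633 = (103094 - 179824)/((8 - √94)² + 97858) - 221633 = -76730/(97858 + (8 - √94)²) - 221633 = -221633 - 76730/(97858 + (8 - √94)²)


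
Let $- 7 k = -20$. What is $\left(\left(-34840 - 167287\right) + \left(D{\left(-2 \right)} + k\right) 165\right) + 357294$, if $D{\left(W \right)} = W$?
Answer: $\frac{1087159}{7} \approx 1.5531 \cdot 10^{5}$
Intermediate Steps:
$k = \frac{20}{7}$ ($k = \left(- \frac{1}{7}\right) \left(-20\right) = \frac{20}{7} \approx 2.8571$)
$\left(\left(-34840 - 167287\right) + \left(D{\left(-2 \right)} + k\right) 165\right) + 357294 = \left(\left(-34840 - 167287\right) + \left(-2 + \frac{20}{7}\right) 165\right) + 357294 = \left(-202127 + \frac{6}{7} \cdot 165\right) + 357294 = \left(-202127 + \frac{990}{7}\right) + 357294 = - \frac{1413899}{7} + 357294 = \frac{1087159}{7}$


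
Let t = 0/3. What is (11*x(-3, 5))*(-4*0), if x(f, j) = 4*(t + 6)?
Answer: 0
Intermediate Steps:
t = 0 (t = 0*(1/3) = 0)
x(f, j) = 24 (x(f, j) = 4*(0 + 6) = 4*6 = 24)
(11*x(-3, 5))*(-4*0) = (11*24)*(-4*0) = 264*0 = 0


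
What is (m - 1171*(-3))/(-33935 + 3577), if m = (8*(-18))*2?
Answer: -75/706 ≈ -0.10623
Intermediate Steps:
m = -288 (m = -144*2 = -288)
(m - 1171*(-3))/(-33935 + 3577) = (-288 - 1171*(-3))/(-33935 + 3577) = (-288 + 3513)/(-30358) = 3225*(-1/30358) = -75/706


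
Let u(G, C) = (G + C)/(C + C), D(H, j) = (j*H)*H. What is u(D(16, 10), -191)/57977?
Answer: -2369/22147214 ≈ -0.00010697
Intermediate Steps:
D(H, j) = j*H² (D(H, j) = (H*j)*H = j*H²)
u(G, C) = (C + G)/(2*C) (u(G, C) = (C + G)/((2*C)) = (C + G)*(1/(2*C)) = (C + G)/(2*C))
u(D(16, 10), -191)/57977 = ((½)*(-191 + 10*16²)/(-191))/57977 = ((½)*(-1/191)*(-191 + 10*256))*(1/57977) = ((½)*(-1/191)*(-191 + 2560))*(1/57977) = ((½)*(-1/191)*2369)*(1/57977) = -2369/382*1/57977 = -2369/22147214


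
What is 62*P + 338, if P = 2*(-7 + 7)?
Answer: 338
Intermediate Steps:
P = 0 (P = 2*0 = 0)
62*P + 338 = 62*0 + 338 = 0 + 338 = 338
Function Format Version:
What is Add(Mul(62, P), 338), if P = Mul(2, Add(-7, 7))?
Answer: 338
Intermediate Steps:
P = 0 (P = Mul(2, 0) = 0)
Add(Mul(62, P), 338) = Add(Mul(62, 0), 338) = Add(0, 338) = 338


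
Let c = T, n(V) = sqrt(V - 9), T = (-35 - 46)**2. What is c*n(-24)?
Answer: 6561*I*sqrt(33) ≈ 37690.0*I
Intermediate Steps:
T = 6561 (T = (-81)**2 = 6561)
n(V) = sqrt(-9 + V)
c = 6561
c*n(-24) = 6561*sqrt(-9 - 24) = 6561*sqrt(-33) = 6561*(I*sqrt(33)) = 6561*I*sqrt(33)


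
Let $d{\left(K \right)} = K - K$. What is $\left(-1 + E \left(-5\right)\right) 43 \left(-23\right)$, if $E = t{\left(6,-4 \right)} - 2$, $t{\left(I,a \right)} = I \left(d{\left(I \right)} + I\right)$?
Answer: $169119$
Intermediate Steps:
$d{\left(K \right)} = 0$
$t{\left(I,a \right)} = I^{2}$ ($t{\left(I,a \right)} = I \left(0 + I\right) = I I = I^{2}$)
$E = 34$ ($E = 6^{2} - 2 = 36 - 2 = 34$)
$\left(-1 + E \left(-5\right)\right) 43 \left(-23\right) = \left(-1 + 34 \left(-5\right)\right) 43 \left(-23\right) = \left(-1 - 170\right) 43 \left(-23\right) = \left(-171\right) 43 \left(-23\right) = \left(-7353\right) \left(-23\right) = 169119$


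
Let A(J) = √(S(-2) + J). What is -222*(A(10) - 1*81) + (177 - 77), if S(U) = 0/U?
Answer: 18082 - 222*√10 ≈ 17380.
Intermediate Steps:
S(U) = 0
A(J) = √J (A(J) = √(0 + J) = √J)
-222*(A(10) - 1*81) + (177 - 77) = -222*(√10 - 1*81) + (177 - 77) = -222*(√10 - 81) + 100 = -222*(-81 + √10) + 100 = (17982 - 222*√10) + 100 = 18082 - 222*√10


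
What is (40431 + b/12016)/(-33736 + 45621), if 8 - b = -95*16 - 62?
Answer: 242910243/71405080 ≈ 3.4019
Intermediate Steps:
b = 1590 (b = 8 - (-95*16 - 62) = 8 - (-1520 - 62) = 8 - 1*(-1582) = 8 + 1582 = 1590)
(40431 + b/12016)/(-33736 + 45621) = (40431 + 1590/12016)/(-33736 + 45621) = (40431 + 1590*(1/12016))/11885 = (40431 + 795/6008)*(1/11885) = (242910243/6008)*(1/11885) = 242910243/71405080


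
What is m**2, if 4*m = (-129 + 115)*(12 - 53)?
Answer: 82369/4 ≈ 20592.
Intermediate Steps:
m = 287/2 (m = ((-129 + 115)*(12 - 53))/4 = (-14*(-41))/4 = (1/4)*574 = 287/2 ≈ 143.50)
m**2 = (287/2)**2 = 82369/4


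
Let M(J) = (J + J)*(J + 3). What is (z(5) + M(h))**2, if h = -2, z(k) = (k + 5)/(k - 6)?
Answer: 196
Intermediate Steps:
z(k) = (5 + k)/(-6 + k)
M(J) = 2*J*(3 + J) (M(J) = (2*J)*(3 + J) = 2*J*(3 + J))
(z(5) + M(h))**2 = ((5 + 5)/(-6 + 5) + 2*(-2)*(3 - 2))**2 = (10/(-1) + 2*(-2)*1)**2 = (-1*10 - 4)**2 = (-10 - 4)**2 = (-14)**2 = 196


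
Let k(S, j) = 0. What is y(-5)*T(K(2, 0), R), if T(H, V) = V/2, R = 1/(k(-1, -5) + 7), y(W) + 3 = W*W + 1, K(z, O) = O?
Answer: 23/14 ≈ 1.6429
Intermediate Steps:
y(W) = -2 + W² (y(W) = -3 + (W*W + 1) = -3 + (W² + 1) = -3 + (1 + W²) = -2 + W²)
R = ⅐ (R = 1/(0 + 7) = 1/7 = ⅐ ≈ 0.14286)
T(H, V) = V/2 (T(H, V) = V*(½) = V/2)
y(-5)*T(K(2, 0), R) = (-2 + (-5)²)*((½)*(⅐)) = (-2 + 25)*(1/14) = 23*(1/14) = 23/14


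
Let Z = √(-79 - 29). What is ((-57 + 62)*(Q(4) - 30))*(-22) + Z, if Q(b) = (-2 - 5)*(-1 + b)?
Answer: 5610 + 6*I*√3 ≈ 5610.0 + 10.392*I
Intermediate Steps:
Q(b) = 7 - 7*b (Q(b) = -7*(-1 + b) = 7 - 7*b)
Z = 6*I*√3 (Z = √(-108) = 6*I*√3 ≈ 10.392*I)
((-57 + 62)*(Q(4) - 30))*(-22) + Z = ((-57 + 62)*((7 - 7*4) - 30))*(-22) + 6*I*√3 = (5*((7 - 28) - 30))*(-22) + 6*I*√3 = (5*(-21 - 30))*(-22) + 6*I*√3 = (5*(-51))*(-22) + 6*I*√3 = -255*(-22) + 6*I*√3 = 5610 + 6*I*√3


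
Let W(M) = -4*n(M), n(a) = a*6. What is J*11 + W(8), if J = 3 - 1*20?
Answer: -379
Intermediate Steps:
n(a) = 6*a
J = -17 (J = 3 - 20 = -17)
W(M) = -24*M
J*11 + W(8) = -17*11 - 24*8 = -187 - 192 = -379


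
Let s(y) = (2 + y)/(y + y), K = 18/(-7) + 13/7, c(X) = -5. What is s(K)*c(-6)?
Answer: 9/2 ≈ 4.5000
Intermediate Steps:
K = -5/7 (K = 18*(-1/7) + 13*(1/7) = -18/7 + 13/7 = -5/7 ≈ -0.71429)
s(y) = (2 + y)/(2*y) (s(y) = (2 + y)/((2*y)) = (2 + y)*(1/(2*y)) = (2 + y)/(2*y))
s(K)*c(-6) = ((2 - 5/7)/(2*(-5/7)))*(-5) = ((1/2)*(-7/5)*(9/7))*(-5) = -9/10*(-5) = 9/2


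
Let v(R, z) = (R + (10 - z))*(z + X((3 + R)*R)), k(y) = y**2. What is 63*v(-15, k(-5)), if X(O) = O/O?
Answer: -49140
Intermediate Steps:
X(O) = 1
v(R, z) = (1 + z)*(10 + R - z) (v(R, z) = (R + (10 - z))*(z + 1) = (10 + R - z)*(1 + z) = (1 + z)*(10 + R - z))
63*v(-15, k(-5)) = 63*(10 - 15 - ((-5)**2)**2 + 9*(-5)**2 - 15*(-5)**2) = 63*(10 - 15 - 1*25**2 + 9*25 - 15*25) = 63*(10 - 15 - 1*625 + 225 - 375) = 63*(10 - 15 - 625 + 225 - 375) = 63*(-780) = -49140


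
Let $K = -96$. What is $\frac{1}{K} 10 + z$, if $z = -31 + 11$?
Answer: $- \frac{965}{48} \approx -20.104$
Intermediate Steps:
$z = -20$
$\frac{1}{K} 10 + z = \frac{1}{-96} \cdot 10 - 20 = \left(- \frac{1}{96}\right) 10 - 20 = - \frac{5}{48} - 20 = - \frac{965}{48}$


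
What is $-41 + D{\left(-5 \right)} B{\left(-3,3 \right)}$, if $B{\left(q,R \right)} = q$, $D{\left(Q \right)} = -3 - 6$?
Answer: $-14$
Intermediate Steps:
$D{\left(Q \right)} = -9$ ($D{\left(Q \right)} = -3 - 6 = -9$)
$-41 + D{\left(-5 \right)} B{\left(-3,3 \right)} = -41 - -27 = -41 + 27 = -14$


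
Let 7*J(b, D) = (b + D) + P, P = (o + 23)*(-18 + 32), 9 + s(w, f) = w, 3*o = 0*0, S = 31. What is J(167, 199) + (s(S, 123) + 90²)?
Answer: 57542/7 ≈ 8220.3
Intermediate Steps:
o = 0 (o = (0*0)/3 = (⅓)*0 = 0)
s(w, f) = -9 + w
P = 322 (P = (0 + 23)*(-18 + 32) = 23*14 = 322)
J(b, D) = 46 + D/7 + b/7 (J(b, D) = ((b + D) + 322)/7 = ((D + b) + 322)/7 = (322 + D + b)/7 = 46 + D/7 + b/7)
J(167, 199) + (s(S, 123) + 90²) = (46 + (⅐)*199 + (⅐)*167) + ((-9 + 31) + 90²) = (46 + 199/7 + 167/7) + (22 + 8100) = 688/7 + 8122 = 57542/7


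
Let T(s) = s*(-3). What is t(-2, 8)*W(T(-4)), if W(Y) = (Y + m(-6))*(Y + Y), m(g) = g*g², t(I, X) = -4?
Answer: 19584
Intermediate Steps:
T(s) = -3*s
m(g) = g³
W(Y) = 2*Y*(-216 + Y) (W(Y) = (Y + (-6)³)*(Y + Y) = (Y - 216)*(2*Y) = (-216 + Y)*(2*Y) = 2*Y*(-216 + Y))
t(-2, 8)*W(T(-4)) = -8*(-3*(-4))*(-216 - 3*(-4)) = -8*12*(-216 + 12) = -8*12*(-204) = -4*(-4896) = 19584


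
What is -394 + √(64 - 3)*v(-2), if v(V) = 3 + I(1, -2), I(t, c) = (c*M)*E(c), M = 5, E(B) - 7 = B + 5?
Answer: -394 - 97*√61 ≈ -1151.6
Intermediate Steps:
E(B) = 12 + B (E(B) = 7 + (B + 5) = 7 + (5 + B) = 12 + B)
I(t, c) = 5*c*(12 + c) (I(t, c) = (c*5)*(12 + c) = (5*c)*(12 + c) = 5*c*(12 + c))
v(V) = -97 (v(V) = 3 + 5*(-2)*(12 - 2) = 3 + 5*(-2)*10 = 3 - 100 = -97)
-394 + √(64 - 3)*v(-2) = -394 + √(64 - 3)*(-97) = -394 + √61*(-97) = -394 - 97*√61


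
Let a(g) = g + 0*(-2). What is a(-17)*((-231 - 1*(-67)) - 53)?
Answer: 3689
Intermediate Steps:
a(g) = g (a(g) = g + 0 = g)
a(-17)*((-231 - 1*(-67)) - 53) = -17*((-231 - 1*(-67)) - 53) = -17*((-231 + 67) - 53) = -17*(-164 - 53) = -17*(-217) = 3689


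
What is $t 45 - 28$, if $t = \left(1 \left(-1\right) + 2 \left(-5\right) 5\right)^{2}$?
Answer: $117017$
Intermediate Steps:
$t = 2601$ ($t = \left(-1 - 50\right)^{2} = \left(-51\right)^{2} = 2601$)
$t 45 - 28 = 2601 \cdot 45 - 28 = 117045 - 28 = 117017$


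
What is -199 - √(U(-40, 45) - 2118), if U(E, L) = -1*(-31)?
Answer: -199 - I*√2087 ≈ -199.0 - 45.684*I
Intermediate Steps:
U(E, L) = 31
-199 - √(U(-40, 45) - 2118) = -199 - √(31 - 2118) = -199 - √(-2087) = -199 - I*√2087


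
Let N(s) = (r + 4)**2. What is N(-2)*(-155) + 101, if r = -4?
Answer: 101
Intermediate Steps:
N(s) = 0 (N(s) = (-4 + 4)**2 = 0**2 = 0)
N(-2)*(-155) + 101 = 0*(-155) + 101 = 0 + 101 = 101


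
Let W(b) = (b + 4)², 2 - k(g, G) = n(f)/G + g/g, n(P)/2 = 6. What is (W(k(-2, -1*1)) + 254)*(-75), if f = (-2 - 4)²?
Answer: -40725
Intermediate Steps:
f = 36 (f = (-6)² = 36)
n(P) = 12 (n(P) = 2*6 = 12)
k(g, G) = 1 - 12/G (k(g, G) = 2 - (12/G + g/g) = 2 - (12/G + 1) = 2 - (1 + 12/G) = 2 + (-1 - 12/G) = 1 - 12/G)
W(b) = (4 + b)²
(W(k(-2, -1*1)) + 254)*(-75) = ((4 + (-12 - 1*1)/((-1*1)))² + 254)*(-75) = ((4 + (-12 - 1)/(-1))² + 254)*(-75) = ((4 - 1*(-13))² + 254)*(-75) = ((4 + 13)² + 254)*(-75) = (17² + 254)*(-75) = (289 + 254)*(-75) = 543*(-75) = -40725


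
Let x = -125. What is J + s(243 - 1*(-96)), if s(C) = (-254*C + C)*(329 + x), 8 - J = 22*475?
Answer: -17506910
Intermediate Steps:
J = -10442 (J = 8 - 22*475 = 8 - 1*10450 = 8 - 10450 = -10442)
s(C) = -51612*C (s(C) = (-254*C + C)*(329 - 125) = -253*C*204 = -51612*C)
J + s(243 - 1*(-96)) = -10442 - 51612*(243 - 1*(-96)) = -10442 - 51612*(243 + 96) = -10442 - 51612*339 = -10442 - 17496468 = -17506910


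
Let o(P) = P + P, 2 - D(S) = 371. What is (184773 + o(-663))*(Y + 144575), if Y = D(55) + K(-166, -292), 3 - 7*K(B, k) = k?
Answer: 185233223439/7 ≈ 2.6462e+10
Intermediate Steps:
K(B, k) = 3/7 - k/7
D(S) = -369 (D(S) = 2 - 1*371 = 2 - 371 = -369)
o(P) = 2*P
Y = -2288/7 (Y = -369 + (3/7 - ⅐*(-292)) = -369 + (3/7 + 292/7) = -369 + 295/7 = -2288/7 ≈ -326.86)
(184773 + o(-663))*(Y + 144575) = (184773 + 2*(-663))*(-2288/7 + 144575) = (184773 - 1326)*(1009737/7) = 183447*(1009737/7) = 185233223439/7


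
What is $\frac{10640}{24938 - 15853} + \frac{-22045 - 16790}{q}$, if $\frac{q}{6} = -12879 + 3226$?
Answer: $\frac{64604233}{35079002} \approx 1.8417$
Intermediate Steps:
$q = -57918$ ($q = 6 \left(-12879 + 3226\right) = 6 \left(-9653\right) = -57918$)
$\frac{10640}{24938 - 15853} + \frac{-22045 - 16790}{q} = \frac{10640}{24938 - 15853} + \frac{-22045 - 16790}{-57918} = \frac{10640}{24938 - 15853} + \left(-22045 - 16790\right) \left(- \frac{1}{57918}\right) = \frac{10640}{9085} - - \frac{12945}{19306} = 10640 \cdot \frac{1}{9085} + \frac{12945}{19306} = \frac{2128}{1817} + \frac{12945}{19306} = \frac{64604233}{35079002}$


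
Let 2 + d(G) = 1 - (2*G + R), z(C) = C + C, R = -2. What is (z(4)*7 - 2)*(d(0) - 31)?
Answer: -1620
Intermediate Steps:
z(C) = 2*C
d(G) = 1 - 2*G (d(G) = -2 + (1 - (2*G - 2)) = -2 + (1 - (-2 + 2*G)) = -2 + (1 + (2 - 2*G)) = -2 + (3 - 2*G) = 1 - 2*G)
(z(4)*7 - 2)*(d(0) - 31) = ((2*4)*7 - 2)*((1 - 2*0) - 31) = (8*7 - 2)*((1 + 0) - 31) = (56 - 2)*(1 - 31) = 54*(-30) = -1620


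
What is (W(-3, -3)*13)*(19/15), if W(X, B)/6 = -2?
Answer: -988/5 ≈ -197.60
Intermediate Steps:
W(X, B) = -12 (W(X, B) = 6*(-2) = -12)
(W(-3, -3)*13)*(19/15) = (-12*13)*(19/15) = -2964/15 = -156*19/15 = -988/5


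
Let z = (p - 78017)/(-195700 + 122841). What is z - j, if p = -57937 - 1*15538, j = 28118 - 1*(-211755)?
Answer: -17476755415/72859 ≈ -2.3987e+5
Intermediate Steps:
j = 239873 (j = 28118 + 211755 = 239873)
p = -73475 (p = -57937 - 15538 = -73475)
z = 151492/72859 (z = (-73475 - 78017)/(-195700 + 122841) = -151492/(-72859) = -151492*(-1/72859) = 151492/72859 ≈ 2.0793)
z - j = 151492/72859 - 1*239873 = 151492/72859 - 239873 = -17476755415/72859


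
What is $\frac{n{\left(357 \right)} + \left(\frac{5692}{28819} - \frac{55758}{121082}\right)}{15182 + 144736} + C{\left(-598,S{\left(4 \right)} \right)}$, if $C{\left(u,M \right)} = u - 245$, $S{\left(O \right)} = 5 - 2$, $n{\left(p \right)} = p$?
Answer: $- \frac{117604049622401686}{139506952345761} \approx -843.0$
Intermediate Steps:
$S{\left(O \right)} = 3$ ($S{\left(O \right)} = 5 - 2 = 3$)
$C{\left(u,M \right)} = -245 + u$
$\frac{n{\left(357 \right)} + \left(\frac{5692}{28819} - \frac{55758}{121082}\right)}{15182 + 144736} + C{\left(-598,S{\left(4 \right)} \right)} = \frac{357 + \left(\frac{5692}{28819} - \frac{55758}{121082}\right)}{15182 + 144736} - 843 = \frac{357 + \left(5692 \cdot \frac{1}{28819} - \frac{27879}{60541}\right)}{159918} - 843 = \left(357 + \left(\frac{5692}{28819} - \frac{27879}{60541}\right)\right) \frac{1}{159918} - 843 = \left(357 - \frac{458845529}{1744731079}\right) \frac{1}{159918} - 843 = \frac{622410149674}{1744731079} \cdot \frac{1}{159918} - 843 = \frac{311205074837}{139506952345761} - 843 = - \frac{117604049622401686}{139506952345761}$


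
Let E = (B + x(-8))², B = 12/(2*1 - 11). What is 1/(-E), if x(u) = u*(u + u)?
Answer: -9/144400 ≈ -6.2327e-5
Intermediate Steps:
x(u) = 2*u² (x(u) = u*(2*u) = 2*u²)
B = -4/3 (B = 12/(2 - 11) = 12/(-9) = 12*(-⅑) = -4/3 ≈ -1.3333)
E = 144400/9 (E = (-4/3 + 2*(-8)²)² = (-4/3 + 2*64)² = (-4/3 + 128)² = (380/3)² = 144400/9 ≈ 16044.)
1/(-E) = 1/(-1*144400/9) = 1/(-144400/9) = -9/144400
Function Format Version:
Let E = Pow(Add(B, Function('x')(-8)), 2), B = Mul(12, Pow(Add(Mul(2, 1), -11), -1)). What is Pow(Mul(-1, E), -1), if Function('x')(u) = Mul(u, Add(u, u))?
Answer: Rational(-9, 144400) ≈ -6.2327e-5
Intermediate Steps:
Function('x')(u) = Mul(2, Pow(u, 2)) (Function('x')(u) = Mul(u, Mul(2, u)) = Mul(2, Pow(u, 2)))
B = Rational(-4, 3) (B = Mul(12, Pow(Add(2, -11), -1)) = Mul(12, Pow(-9, -1)) = Mul(12, Rational(-1, 9)) = Rational(-4, 3) ≈ -1.3333)
E = Rational(144400, 9) (E = Pow(Add(Rational(-4, 3), Mul(2, Pow(-8, 2))), 2) = Pow(Add(Rational(-4, 3), Mul(2, 64)), 2) = Pow(Add(Rational(-4, 3), 128), 2) = Pow(Rational(380, 3), 2) = Rational(144400, 9) ≈ 16044.)
Pow(Mul(-1, E), -1) = Pow(Mul(-1, Rational(144400, 9)), -1) = Pow(Rational(-144400, 9), -1) = Rational(-9, 144400)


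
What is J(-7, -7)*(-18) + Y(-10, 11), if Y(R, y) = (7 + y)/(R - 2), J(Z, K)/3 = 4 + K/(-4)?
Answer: -312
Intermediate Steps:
J(Z, K) = 12 - 3*K/4 (J(Z, K) = 3*(4 + K/(-4)) = 3*(4 + K*(-1/4)) = 3*(4 - K/4) = 12 - 3*K/4)
Y(R, y) = (7 + y)/(-2 + R)
J(-7, -7)*(-18) + Y(-10, 11) = (12 - 3/4*(-7))*(-18) + (7 + 11)/(-2 - 10) = (12 + 21/4)*(-18) + 18/(-12) = (69/4)*(-18) - 1/12*18 = -621/2 - 3/2 = -312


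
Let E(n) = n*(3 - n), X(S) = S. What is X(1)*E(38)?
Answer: -1330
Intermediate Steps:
X(1)*E(38) = 1*(38*(3 - 1*38)) = 1*(38*(3 - 38)) = 1*(38*(-35)) = 1*(-1330) = -1330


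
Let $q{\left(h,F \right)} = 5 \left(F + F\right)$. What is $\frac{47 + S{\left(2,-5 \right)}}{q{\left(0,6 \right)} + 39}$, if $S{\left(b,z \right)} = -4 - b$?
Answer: $\frac{41}{99} \approx 0.41414$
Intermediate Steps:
$q{\left(h,F \right)} = 10 F$ ($q{\left(h,F \right)} = 5 \cdot 2 F = 10 F$)
$\frac{47 + S{\left(2,-5 \right)}}{q{\left(0,6 \right)} + 39} = \frac{47 - 6}{10 \cdot 6 + 39} = \frac{47 - 6}{60 + 39} = \frac{47 - 6}{99} = 41 \cdot \frac{1}{99} = \frac{41}{99}$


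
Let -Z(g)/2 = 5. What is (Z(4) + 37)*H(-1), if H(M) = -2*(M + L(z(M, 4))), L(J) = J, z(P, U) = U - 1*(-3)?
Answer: -324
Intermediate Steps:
z(P, U) = 3 + U (z(P, U) = U + 3 = 3 + U)
Z(g) = -10 (Z(g) = -2*5 = -10)
H(M) = -14 - 2*M (H(M) = -2*(M + (3 + 4)) = -2*(M + 7) = -2*(7 + M) = -14 - 2*M)
(Z(4) + 37)*H(-1) = (-10 + 37)*(-14 - 2*(-1)) = 27*(-14 + 2) = 27*(-12) = -324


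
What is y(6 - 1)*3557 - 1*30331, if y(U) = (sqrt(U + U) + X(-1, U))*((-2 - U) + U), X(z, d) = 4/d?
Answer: -180111/5 - 7114*sqrt(10) ≈ -58519.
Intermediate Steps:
y(U) = -8/U - 2*sqrt(2)*sqrt(U) (y(U) = (sqrt(U + U) + 4/U)*((-2 - U) + U) = (sqrt(2*U) + 4/U)*(-2) = (sqrt(2)*sqrt(U) + 4/U)*(-2) = (4/U + sqrt(2)*sqrt(U))*(-2) = -8/U - 2*sqrt(2)*sqrt(U))
y(6 - 1)*3557 - 1*30331 = (2*(-4 - sqrt(2)*(6 - 1)**(3/2))/(6 - 1))*3557 - 1*30331 = (2*(-4 - sqrt(2)*5**(3/2))/5)*3557 - 30331 = (2*(1/5)*(-4 - sqrt(2)*5*sqrt(5)))*3557 - 30331 = (2*(1/5)*(-4 - 5*sqrt(10)))*3557 - 30331 = (-8/5 - 2*sqrt(10))*3557 - 30331 = (-28456/5 - 7114*sqrt(10)) - 30331 = -180111/5 - 7114*sqrt(10)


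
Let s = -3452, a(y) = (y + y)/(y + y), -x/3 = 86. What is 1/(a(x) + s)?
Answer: -1/3451 ≈ -0.00028977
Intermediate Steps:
x = -258 (x = -3*86 = -258)
a(y) = 1 (a(y) = (2*y)/((2*y)) = (2*y)*(1/(2*y)) = 1)
1/(a(x) + s) = 1/(1 - 3452) = 1/(-3451) = -1/3451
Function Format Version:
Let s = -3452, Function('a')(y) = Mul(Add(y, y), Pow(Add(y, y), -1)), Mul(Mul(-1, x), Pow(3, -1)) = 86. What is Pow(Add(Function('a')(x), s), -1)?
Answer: Rational(-1, 3451) ≈ -0.00028977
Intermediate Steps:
x = -258 (x = Mul(-3, 86) = -258)
Function('a')(y) = 1 (Function('a')(y) = Mul(Mul(2, y), Pow(Mul(2, y), -1)) = Mul(Mul(2, y), Mul(Rational(1, 2), Pow(y, -1))) = 1)
Pow(Add(Function('a')(x), s), -1) = Pow(Add(1, -3452), -1) = Pow(-3451, -1) = Rational(-1, 3451)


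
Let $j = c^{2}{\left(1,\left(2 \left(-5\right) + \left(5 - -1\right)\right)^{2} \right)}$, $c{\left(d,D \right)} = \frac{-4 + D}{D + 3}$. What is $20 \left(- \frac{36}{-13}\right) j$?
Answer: $\frac{103680}{4693} \approx 22.092$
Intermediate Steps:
$c{\left(d,D \right)} = \frac{-4 + D}{3 + D}$
$j = \frac{144}{361}$ ($j = \left(\frac{-4 + \left(2 \left(-5\right) + \left(5 - -1\right)\right)^{2}}{3 + \left(2 \left(-5\right) + \left(5 - -1\right)\right)^{2}}\right)^{2} = \left(\frac{-4 + \left(-10 + \left(5 + 1\right)\right)^{2}}{3 + \left(-10 + \left(5 + 1\right)\right)^{2}}\right)^{2} = \left(\frac{-4 + \left(-10 + 6\right)^{2}}{3 + \left(-10 + 6\right)^{2}}\right)^{2} = \left(\frac{-4 + \left(-4\right)^{2}}{3 + \left(-4\right)^{2}}\right)^{2} = \left(\frac{-4 + 16}{3 + 16}\right)^{2} = \left(\frac{1}{19} \cdot 12\right)^{2} = \left(\frac{12}{19}\right)^{2} = \frac{144}{361} \approx 0.39889$)
$20 \left(- \frac{36}{-13}\right) j = 20 \left(- \frac{36}{-13}\right) \frac{144}{361} = 20 \left(\left(-36\right) \left(- \frac{1}{13}\right)\right) \frac{144}{361} = 20 \cdot \frac{36}{13} \cdot \frac{144}{361} = \frac{720}{13} \cdot \frac{144}{361} = \frac{103680}{4693}$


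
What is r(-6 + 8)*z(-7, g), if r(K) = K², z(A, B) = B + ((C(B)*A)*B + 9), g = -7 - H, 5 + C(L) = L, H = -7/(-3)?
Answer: -33724/9 ≈ -3747.1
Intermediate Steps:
H = 7/3 (H = -7*(-⅓) = 7/3 ≈ 2.3333)
C(L) = -5 + L
g = -28/3 (g = -7 - 1*7/3 = -7 - 7/3 = -28/3 ≈ -9.3333)
z(A, B) = 9 + B + A*B*(-5 + B) (z(A, B) = B + (((-5 + B)*A)*B + 9) = B + ((A*(-5 + B))*B + 9) = B + (A*B*(-5 + B) + 9) = B + (9 + A*B*(-5 + B)) = 9 + B + A*B*(-5 + B))
r(-6 + 8)*z(-7, g) = (-6 + 8)²*(9 - 28/3 - 7*(-28/3)*(-5 - 28/3)) = 2²*(9 - 28/3 - 7*(-28/3)*(-43/3)) = 4*(9 - 28/3 - 8428/9) = 4*(-8431/9) = -33724/9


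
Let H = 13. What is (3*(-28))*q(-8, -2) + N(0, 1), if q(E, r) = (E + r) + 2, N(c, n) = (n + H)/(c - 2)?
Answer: 665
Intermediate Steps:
N(c, n) = (13 + n)/(-2 + c) (N(c, n) = (n + 13)/(c - 2) = (13 + n)/(-2 + c))
q(E, r) = 2 + E + r
(3*(-28))*q(-8, -2) + N(0, 1) = (3*(-28))*(2 - 8 - 2) + (13 + 1)/(-2 + 0) = -84*(-8) + 14/(-2) = 672 - ½*14 = 672 - 7 = 665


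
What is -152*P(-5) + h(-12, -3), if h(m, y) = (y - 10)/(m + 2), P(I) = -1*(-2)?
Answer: -3027/10 ≈ -302.70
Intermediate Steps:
P(I) = 2
h(m, y) = (-10 + y)/(2 + m)
-152*P(-5) + h(-12, -3) = -152*2 + (-10 - 3)/(2 - 12) = -304 - 13/(-10) = -304 - ⅒*(-13) = -304 + 13/10 = -3027/10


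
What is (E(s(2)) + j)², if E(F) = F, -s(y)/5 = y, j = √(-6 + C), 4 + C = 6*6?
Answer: (10 - √26)² ≈ 24.020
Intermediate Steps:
C = 32 (C = -4 + 6*6 = -4 + 36 = 32)
j = √26 (j = √(-6 + 32) = √26 ≈ 5.0990)
s(y) = -5*y
(E(s(2)) + j)² = (-5*2 + √26)² = (-10 + √26)²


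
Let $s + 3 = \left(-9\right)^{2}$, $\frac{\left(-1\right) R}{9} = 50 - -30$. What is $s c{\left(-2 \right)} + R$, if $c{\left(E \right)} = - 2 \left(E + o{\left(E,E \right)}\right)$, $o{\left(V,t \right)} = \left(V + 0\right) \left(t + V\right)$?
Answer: $-1656$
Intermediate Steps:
$R = -720$ ($R = - 9 \left(50 - -30\right) = - 9 \left(50 + 30\right) = \left(-9\right) 80 = -720$)
$o{\left(V,t \right)} = V \left(V + t\right)$
$c{\left(E \right)} = - 4 E^{2} - 2 E$ ($c{\left(E \right)} = - 2 \left(E + E \left(E + E\right)\right) = - 2 \left(E + E 2 E\right) = - 2 \left(E + 2 E^{2}\right) = - 4 E^{2} - 2 E$)
$s = 78$ ($s = -3 + \left(-9\right)^{2} = -3 + 81 = 78$)
$s c{\left(-2 \right)} + R = 78 \cdot 2 \left(-2\right) \left(-1 - -4\right) - 720 = 78 \cdot 2 \left(-2\right) \left(-1 + 4\right) - 720 = 78 \cdot 2 \left(-2\right) 3 - 720 = 78 \left(-12\right) - 720 = -936 - 720 = -1656$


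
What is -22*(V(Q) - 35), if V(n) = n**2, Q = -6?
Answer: -22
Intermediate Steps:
-22*(V(Q) - 35) = -22*((-6)**2 - 35) = -22*(36 - 35) = -22*1 = -22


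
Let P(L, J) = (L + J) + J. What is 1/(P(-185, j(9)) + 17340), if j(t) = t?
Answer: 1/17173 ≈ 5.8231e-5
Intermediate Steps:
P(L, J) = L + 2*J (P(L, J) = (J + L) + J = L + 2*J)
1/(P(-185, j(9)) + 17340) = 1/((-185 + 2*9) + 17340) = 1/((-185 + 18) + 17340) = 1/(-167 + 17340) = 1/17173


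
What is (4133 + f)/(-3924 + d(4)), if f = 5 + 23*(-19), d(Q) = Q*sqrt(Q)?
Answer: -3701/3916 ≈ -0.94510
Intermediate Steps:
d(Q) = Q**(3/2)
f = -432 (f = 5 - 437 = -432)
(4133 + f)/(-3924 + d(4)) = (4133 - 432)/(-3924 + 4**(3/2)) = 3701/(-3924 + 8) = 3701/(-3916) = 3701*(-1/3916) = -3701/3916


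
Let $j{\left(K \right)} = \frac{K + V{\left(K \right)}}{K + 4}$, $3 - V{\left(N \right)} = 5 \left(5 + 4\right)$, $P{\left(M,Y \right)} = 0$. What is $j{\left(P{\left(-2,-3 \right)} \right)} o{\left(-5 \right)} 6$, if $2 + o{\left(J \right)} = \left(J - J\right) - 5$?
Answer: $441$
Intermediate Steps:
$V{\left(N \right)} = -42$ ($V{\left(N \right)} = 3 - 5 \left(5 + 4\right) = 3 - 5 \cdot 9 = 3 - 45 = -42$)
$o{\left(J \right)} = -7$ ($o{\left(J \right)} = -2 + \left(\left(J - J\right) - 5\right) = -2 + \left(0 - 5\right) = -2 - 5 = -7$)
$j{\left(K \right)} = \frac{-42 + K}{4 + K}$ ($j{\left(K \right)} = \frac{K - 42}{K + 4} = \frac{-42 + K}{4 + K}$)
$j{\left(P{\left(-2,-3 \right)} \right)} o{\left(-5 \right)} 6 = \frac{-42 + 0}{4 + 0} \left(-7\right) 6 = \frac{1}{4} \left(-42\right) \left(-7\right) 6 = \left(- \frac{21}{2}\right) \left(-7\right) 6 = \frac{147}{2} \cdot 6 = 441$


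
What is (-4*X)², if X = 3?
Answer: 144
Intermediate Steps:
(-4*X)² = (-4*3)² = (-12)² = 144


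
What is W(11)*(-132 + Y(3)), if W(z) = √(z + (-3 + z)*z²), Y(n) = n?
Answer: -129*√979 ≈ -4036.3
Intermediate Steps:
W(z) = √(z + z²*(-3 + z))
W(11)*(-132 + Y(3)) = √(11*(1 + 11² - 3*11))*(-132 + 3) = √(11*(1 + 121 - 33))*(-129) = √(11*89)*(-129) = √979*(-129) = -129*√979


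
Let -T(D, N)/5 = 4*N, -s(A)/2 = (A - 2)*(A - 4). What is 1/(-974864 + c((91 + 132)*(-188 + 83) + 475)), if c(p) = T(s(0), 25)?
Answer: -1/975364 ≈ -1.0253e-6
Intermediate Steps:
s(A) = -2*(-4 + A)*(-2 + A) (s(A) = -2*(A - 2)*(A - 4) = -2*(-2 + A)*(-4 + A) = -2*(-4 + A)*(-2 + A))
T(D, N) = -20*N
c(p) = -500 (c(p) = -20*25 = -500)
1/(-974864 + c((91 + 132)*(-188 + 83) + 475)) = 1/(-974864 - 500) = 1/(-975364) = -1/975364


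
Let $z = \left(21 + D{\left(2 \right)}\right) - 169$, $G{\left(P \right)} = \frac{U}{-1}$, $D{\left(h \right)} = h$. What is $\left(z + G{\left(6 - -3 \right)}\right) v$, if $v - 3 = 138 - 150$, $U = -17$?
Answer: $1161$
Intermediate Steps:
$v = -9$ ($v = 3 + \left(138 - 150\right) = 3 - 12 = -9$)
$G{\left(P \right)} = 17$ ($G{\left(P \right)} = - \frac{17}{-1} = \left(-17\right) \left(-1\right) = 17$)
$z = -146$ ($z = \left(21 + 2\right) - 169 = 23 - 169 = -146$)
$\left(z + G{\left(6 - -3 \right)}\right) v = \left(-146 + 17\right) \left(-9\right) = \left(-129\right) \left(-9\right) = 1161$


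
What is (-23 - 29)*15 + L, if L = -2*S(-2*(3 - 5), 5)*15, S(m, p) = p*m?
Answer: -1380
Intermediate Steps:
S(m, p) = m*p
L = -600 (L = -2*(-2*(3 - 5))*5*15 = -2*(-2*(-2))*5*15 = -8*5*15 = -2*20*15 = -40*15 = -600)
(-23 - 29)*15 + L = (-23 - 29)*15 - 600 = -52*15 - 600 = -780 - 600 = -1380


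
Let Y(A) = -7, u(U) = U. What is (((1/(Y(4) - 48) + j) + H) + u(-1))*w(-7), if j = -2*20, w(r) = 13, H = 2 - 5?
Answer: -31473/55 ≈ -572.24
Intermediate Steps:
H = -3
j = -40
(((1/(Y(4) - 48) + j) + H) + u(-1))*w(-7) = (((1/(-7 - 48) - 40) - 3) - 1)*13 = (((1/(-55) - 40) - 3) - 1)*13 = (((-1/55 - 40) - 3) - 1)*13 = ((-2201/55 - 3) - 1)*13 = (-2366/55 - 1)*13 = -2421/55*13 = -31473/55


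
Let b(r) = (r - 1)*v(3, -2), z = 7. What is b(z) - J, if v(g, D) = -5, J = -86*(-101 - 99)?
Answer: -17230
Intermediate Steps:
J = 17200 (J = -86*(-200) = 17200)
b(r) = 5 - 5*r (b(r) = (r - 1)*(-5) = (-1 + r)*(-5) = 5 - 5*r)
b(z) - J = (5 - 5*7) - 1*17200 = (5 - 35) - 17200 = -30 - 17200 = -17230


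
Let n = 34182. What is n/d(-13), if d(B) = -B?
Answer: 34182/13 ≈ 2629.4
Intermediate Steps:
n/d(-13) = 34182/((-1*(-13))) = 34182/13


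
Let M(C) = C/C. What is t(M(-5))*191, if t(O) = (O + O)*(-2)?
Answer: -764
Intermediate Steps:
M(C) = 1
t(O) = -4*O (t(O) = (2*O)*(-2) = -4*O)
t(M(-5))*191 = -4*1*191 = -4*191 = -764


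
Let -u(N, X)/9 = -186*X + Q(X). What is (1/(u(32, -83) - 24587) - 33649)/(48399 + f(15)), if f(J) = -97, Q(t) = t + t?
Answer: -2726157858/3913307285 ≈ -0.69664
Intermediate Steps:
Q(t) = 2*t
u(N, X) = 1656*X (u(N, X) = -9*(-186*X + 2*X) = -(-1656)*X = 1656*X)
(1/(u(32, -83) - 24587) - 33649)/(48399 + f(15)) = (1/(1656*(-83) - 24587) - 33649)/(48399 - 97) = (1/(-137448 - 24587) - 33649)/48302 = (1/(-162035) - 33649)*(1/48302) = (-1/162035 - 33649)*(1/48302) = -5452315716/162035*1/48302 = -2726157858/3913307285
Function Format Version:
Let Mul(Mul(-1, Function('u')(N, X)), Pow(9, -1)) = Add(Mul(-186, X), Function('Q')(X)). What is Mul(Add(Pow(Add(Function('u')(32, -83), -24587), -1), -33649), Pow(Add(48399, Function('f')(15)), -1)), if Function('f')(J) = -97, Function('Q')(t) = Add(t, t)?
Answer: Rational(-2726157858, 3913307285) ≈ -0.69664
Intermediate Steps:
Function('Q')(t) = Mul(2, t)
Function('u')(N, X) = Mul(1656, X) (Function('u')(N, X) = Mul(-9, Add(Mul(-186, X), Mul(2, X))) = Mul(-9, Mul(-184, X)) = Mul(1656, X))
Mul(Add(Pow(Add(Function('u')(32, -83), -24587), -1), -33649), Pow(Add(48399, Function('f')(15)), -1)) = Mul(Add(Pow(Add(Mul(1656, -83), -24587), -1), -33649), Pow(Add(48399, -97), -1)) = Mul(Add(Pow(Add(-137448, -24587), -1), -33649), Pow(48302, -1)) = Mul(Add(Pow(-162035, -1), -33649), Rational(1, 48302)) = Mul(Add(Rational(-1, 162035), -33649), Rational(1, 48302)) = Mul(Rational(-5452315716, 162035), Rational(1, 48302)) = Rational(-2726157858, 3913307285)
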